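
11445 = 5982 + 5463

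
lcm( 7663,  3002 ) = 291194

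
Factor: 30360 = 2^3*3^1 * 5^1*11^1 * 23^1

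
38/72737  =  38/72737 = 0.00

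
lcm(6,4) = 12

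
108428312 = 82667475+25760837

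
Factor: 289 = 17^2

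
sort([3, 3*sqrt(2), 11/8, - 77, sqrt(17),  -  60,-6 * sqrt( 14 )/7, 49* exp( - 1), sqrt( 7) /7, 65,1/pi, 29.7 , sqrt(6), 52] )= [ - 77,-60, - 6*sqrt(14 ) /7,1/pi, sqrt( 7 ) /7, 11/8,sqrt( 6),  3, sqrt ( 17), 3*sqrt( 2), 49*exp( - 1) , 29.7, 52,65 ] 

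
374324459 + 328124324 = 702448783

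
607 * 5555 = 3371885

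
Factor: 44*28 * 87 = 107184 = 2^4 * 3^1*7^1 * 11^1 * 29^1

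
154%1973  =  154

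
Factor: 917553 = 3^1*7^1* 13^1*3361^1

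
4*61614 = 246456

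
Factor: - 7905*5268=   -  41643540  =  - 2^2*3^2*5^1 * 17^1*31^1 * 439^1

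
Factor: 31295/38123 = 5^1*11^1 * 67^( - 1) = 55/67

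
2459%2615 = 2459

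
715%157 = 87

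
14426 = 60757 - 46331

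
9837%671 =443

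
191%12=11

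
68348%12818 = 4258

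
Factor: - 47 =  - 47^1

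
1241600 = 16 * 77600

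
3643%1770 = 103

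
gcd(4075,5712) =1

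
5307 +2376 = 7683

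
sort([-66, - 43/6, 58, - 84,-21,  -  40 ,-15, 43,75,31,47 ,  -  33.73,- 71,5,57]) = [ - 84, - 71,  -  66, - 40, - 33.73, - 21,  -  15,-43/6, 5,31,43, 47,57,  58,75] 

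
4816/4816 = 1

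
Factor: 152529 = 3^1* 13^1 *3911^1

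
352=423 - 71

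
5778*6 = 34668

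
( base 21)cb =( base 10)263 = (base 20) D3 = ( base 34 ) 7p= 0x107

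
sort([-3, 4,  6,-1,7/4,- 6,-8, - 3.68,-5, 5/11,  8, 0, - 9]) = [-9, - 8,-6, - 5  ,-3.68 ,  -  3,-1,0,5/11,  7/4,4,  6, 8 ]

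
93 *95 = 8835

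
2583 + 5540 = 8123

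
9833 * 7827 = 76962891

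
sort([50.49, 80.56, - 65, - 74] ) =[ - 74 , - 65,50.49,  80.56]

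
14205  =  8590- - 5615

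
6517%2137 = 106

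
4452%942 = 684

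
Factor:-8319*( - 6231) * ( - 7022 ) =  - 363990208158 = - 2^1*3^2*31^1*47^1 * 59^1*67^1*3511^1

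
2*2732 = 5464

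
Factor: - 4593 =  - 3^1*1531^1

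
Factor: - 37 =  - 37^1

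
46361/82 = 46361/82 = 565.38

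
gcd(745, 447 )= 149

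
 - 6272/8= - 784 = - 784.00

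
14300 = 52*275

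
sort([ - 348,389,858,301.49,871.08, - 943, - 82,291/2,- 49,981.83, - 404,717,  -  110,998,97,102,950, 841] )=[  -  943, - 404, - 348 , - 110, -82,-49,97,102,291/2,301.49,389 , 717, 841,  858 , 871.08, 950, 981.83,998]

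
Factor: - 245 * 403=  - 5^1*7^2*13^1 * 31^1  =  -98735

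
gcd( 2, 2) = 2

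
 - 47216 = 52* (  -  908) 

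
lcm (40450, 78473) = 3923650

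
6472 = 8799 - 2327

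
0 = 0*452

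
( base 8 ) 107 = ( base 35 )21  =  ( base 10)71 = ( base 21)38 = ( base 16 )47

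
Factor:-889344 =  - 2^9*3^2*193^1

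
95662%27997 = 11671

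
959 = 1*959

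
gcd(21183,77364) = 921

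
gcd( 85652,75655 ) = 1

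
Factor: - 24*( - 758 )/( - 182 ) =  - 2^3*3^1 * 7^( - 1)*13^(  -  1) * 379^1 = - 9096/91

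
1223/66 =18 + 35/66 = 18.53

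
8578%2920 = 2738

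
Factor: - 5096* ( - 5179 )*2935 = 77461060040  =  2^3*5^1*7^2*13^1*587^1*5179^1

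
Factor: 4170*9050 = 2^2*3^1*5^3*139^1*181^1 = 37738500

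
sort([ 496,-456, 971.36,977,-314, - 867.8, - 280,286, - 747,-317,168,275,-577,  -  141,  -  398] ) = [-867.8, - 747,  -  577, - 456,-398, - 317, - 314, - 280 , - 141, 168,275,286,496,971.36,977] 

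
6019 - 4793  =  1226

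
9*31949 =287541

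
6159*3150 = 19400850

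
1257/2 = 1257/2 = 628.50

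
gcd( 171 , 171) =171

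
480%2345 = 480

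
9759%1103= 935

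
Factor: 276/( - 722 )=-138/361 = - 2^1 *3^1*19^(  -  2 )*23^1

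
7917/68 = 116+29/68 =116.43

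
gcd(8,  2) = 2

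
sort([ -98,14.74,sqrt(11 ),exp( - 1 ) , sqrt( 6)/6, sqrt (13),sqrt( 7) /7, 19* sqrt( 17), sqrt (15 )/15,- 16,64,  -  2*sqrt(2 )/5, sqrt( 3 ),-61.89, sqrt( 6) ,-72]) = [- 98,-72 , - 61.89,- 16, - 2 * sqrt( 2) /5, sqrt( 15 )/15,  exp(-1) , sqrt( 7 )/7 , sqrt( 6 ) /6,sqrt( 3), sqrt (6 ),sqrt( 11 ) , sqrt( 13),  14.74,64,19*sqrt( 17)]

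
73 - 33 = 40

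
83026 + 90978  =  174004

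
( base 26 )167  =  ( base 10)839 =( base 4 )31013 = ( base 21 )1ik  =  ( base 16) 347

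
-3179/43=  - 74 + 3/43 = - 73.93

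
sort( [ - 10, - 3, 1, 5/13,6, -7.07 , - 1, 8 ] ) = [ - 10,  -  7.07,-3, - 1, 5/13, 1,6,8]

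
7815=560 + 7255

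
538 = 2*269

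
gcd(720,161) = 1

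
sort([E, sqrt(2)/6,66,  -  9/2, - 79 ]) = [ - 79 , - 9/2,sqrt( 2)/6,E,66]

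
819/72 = 11+ 3/8 = 11.38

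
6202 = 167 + 6035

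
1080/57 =360/19 = 18.95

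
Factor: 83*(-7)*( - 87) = 50547 = 3^1*7^1  *  29^1*83^1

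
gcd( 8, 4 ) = 4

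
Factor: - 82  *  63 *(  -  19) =2^1*3^2*7^1*19^1 * 41^1 = 98154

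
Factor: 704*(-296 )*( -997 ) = 2^9*11^1*37^1 * 997^1 = 207758848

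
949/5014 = 949/5014 = 0.19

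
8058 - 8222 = -164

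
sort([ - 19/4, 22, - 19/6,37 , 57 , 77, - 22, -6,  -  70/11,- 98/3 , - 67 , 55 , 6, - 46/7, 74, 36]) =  [  -  67, - 98/3, - 22 , - 46/7,  -  70/11, - 6, - 19/4, - 19/6,  6, 22, 36, 37 , 55, 57, 74, 77] 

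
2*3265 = 6530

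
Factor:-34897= - 34897^1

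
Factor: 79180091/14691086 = 2^( - 1)*31^( - 1 )*83^1*211^(-1)*  1123^( - 1) * 953977^1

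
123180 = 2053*60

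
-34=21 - 55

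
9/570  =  3/190 = 0.02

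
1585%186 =97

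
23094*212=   4895928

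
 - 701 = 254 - 955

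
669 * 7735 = 5174715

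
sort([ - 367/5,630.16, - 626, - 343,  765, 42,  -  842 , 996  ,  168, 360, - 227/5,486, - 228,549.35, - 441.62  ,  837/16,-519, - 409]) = [ - 842, - 626, - 519, - 441.62, - 409, - 343, - 228, - 367/5, - 227/5,42,837/16,168, 360, 486,549.35, 630.16,765,996]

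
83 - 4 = 79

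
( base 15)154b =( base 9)6238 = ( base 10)4571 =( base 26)6jl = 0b1000111011011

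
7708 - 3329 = 4379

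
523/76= 523/76 = 6.88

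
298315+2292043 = 2590358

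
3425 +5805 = 9230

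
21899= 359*61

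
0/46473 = 0 = 0.00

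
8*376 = 3008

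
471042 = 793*594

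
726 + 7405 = 8131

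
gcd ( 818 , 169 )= 1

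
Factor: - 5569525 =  - 5^2 *13^1*17137^1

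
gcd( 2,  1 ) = 1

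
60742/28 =30371/14 = 2169.36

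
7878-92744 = -84866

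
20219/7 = 2888 + 3/7 = 2888.43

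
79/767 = 79/767= 0.10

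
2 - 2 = 0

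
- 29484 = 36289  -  65773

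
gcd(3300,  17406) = 6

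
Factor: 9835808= 2^5 *379^1*811^1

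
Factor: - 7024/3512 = - 2^1  =  -  2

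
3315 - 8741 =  - 5426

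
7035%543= 519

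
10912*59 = 643808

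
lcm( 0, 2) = 0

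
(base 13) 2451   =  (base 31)5al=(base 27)716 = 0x1410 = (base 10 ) 5136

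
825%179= 109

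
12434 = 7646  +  4788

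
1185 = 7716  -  6531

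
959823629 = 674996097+284827532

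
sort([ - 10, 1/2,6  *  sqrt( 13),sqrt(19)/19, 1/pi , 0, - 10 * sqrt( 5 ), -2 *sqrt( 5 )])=[ - 10 * sqrt ( 5 ),-10,-2*sqrt( 5 ),0,sqrt( 19 )/19,1/pi,1/2,6*sqrt( 13) ] 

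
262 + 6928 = 7190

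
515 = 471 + 44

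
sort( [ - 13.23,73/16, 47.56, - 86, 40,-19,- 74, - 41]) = [ - 86, - 74, -41, -19,-13.23, 73/16,40, 47.56]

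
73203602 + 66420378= 139623980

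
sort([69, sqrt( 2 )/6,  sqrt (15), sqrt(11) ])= [sqrt( 2)/6, sqrt( 11),sqrt( 15), 69] 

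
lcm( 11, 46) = 506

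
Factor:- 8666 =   -  2^1*7^1 * 619^1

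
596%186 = 38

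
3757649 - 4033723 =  - 276074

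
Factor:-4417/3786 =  - 2^( - 1)*3^ ( - 1 )*7^1 = - 7/6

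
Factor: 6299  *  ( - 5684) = - 35803516 = - 2^2*7^2*29^1*6299^1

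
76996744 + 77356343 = 154353087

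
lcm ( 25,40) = 200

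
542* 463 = 250946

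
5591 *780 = 4360980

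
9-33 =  - 24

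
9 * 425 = 3825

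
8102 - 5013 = 3089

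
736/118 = 6 + 14/59 = 6.24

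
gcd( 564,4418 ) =94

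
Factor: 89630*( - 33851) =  - 3034065130 = - 2^1*5^1*8963^1*33851^1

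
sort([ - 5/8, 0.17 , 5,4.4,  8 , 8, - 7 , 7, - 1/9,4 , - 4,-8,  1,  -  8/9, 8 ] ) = [ - 8, - 7,-4, - 8/9,-5/8, - 1/9, 0.17,1,4,4.4,5,7, 8, 8, 8] 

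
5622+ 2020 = 7642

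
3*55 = 165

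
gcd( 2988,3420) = 36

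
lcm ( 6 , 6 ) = 6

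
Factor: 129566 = 2^1*64783^1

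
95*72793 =6915335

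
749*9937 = 7442813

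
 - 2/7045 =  - 2/7045  =  - 0.00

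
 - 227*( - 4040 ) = 917080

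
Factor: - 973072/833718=  -  2^3 * 3^( - 1 )*61^1 * 283^(  -  1 )*491^( - 1 )*997^1 = - 486536/416859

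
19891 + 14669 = 34560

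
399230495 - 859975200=-460744705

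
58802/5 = 58802/5  =  11760.40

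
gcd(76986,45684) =846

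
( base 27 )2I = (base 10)72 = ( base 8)110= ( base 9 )80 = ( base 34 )24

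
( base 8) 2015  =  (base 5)13122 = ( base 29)16m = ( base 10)1037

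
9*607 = 5463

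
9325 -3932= 5393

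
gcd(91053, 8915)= 1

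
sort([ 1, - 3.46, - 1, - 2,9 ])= [ - 3.46, - 2 , - 1 , 1,9 ] 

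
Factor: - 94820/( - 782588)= 23705/195647 =5^1*11^1*179^( - 1)*431^1*1093^(- 1 )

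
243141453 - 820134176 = -576992723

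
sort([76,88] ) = [76, 88]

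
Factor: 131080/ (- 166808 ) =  - 5^1*113^1*719^(  -  1) = - 565/719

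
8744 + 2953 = 11697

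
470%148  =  26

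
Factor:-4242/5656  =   - 2^(-2 )*3^1 = - 3/4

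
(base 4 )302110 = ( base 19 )8H9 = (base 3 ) 11102021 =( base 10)3220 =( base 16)c94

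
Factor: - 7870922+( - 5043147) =-7^1*1844867^1 = - 12914069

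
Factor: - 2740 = -2^2*5^1*137^1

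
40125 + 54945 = 95070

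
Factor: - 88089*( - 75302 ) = 2^1*3^1*23^1 * 1637^1*29363^1  =  6633277878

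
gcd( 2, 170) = 2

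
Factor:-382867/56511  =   - 3^ ( - 3 )*7^( - 1)*13^(-1)*23^( - 1)* 382867^1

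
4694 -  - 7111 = 11805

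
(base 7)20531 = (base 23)9d9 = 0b1001111001101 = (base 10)5069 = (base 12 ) 2B25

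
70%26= 18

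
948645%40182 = 24459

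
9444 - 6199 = 3245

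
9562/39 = 9562/39 = 245.18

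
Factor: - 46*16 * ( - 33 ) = 2^5*3^1*11^1*23^1 =24288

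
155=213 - 58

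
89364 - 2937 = 86427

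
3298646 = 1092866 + 2205780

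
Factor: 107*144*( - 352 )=  -  2^9*3^2*11^1*107^1 =- 5423616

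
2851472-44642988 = - 41791516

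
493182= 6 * 82197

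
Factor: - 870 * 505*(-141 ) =61948350 = 2^1*3^2*5^2*29^1*47^1 * 101^1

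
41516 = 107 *388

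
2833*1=2833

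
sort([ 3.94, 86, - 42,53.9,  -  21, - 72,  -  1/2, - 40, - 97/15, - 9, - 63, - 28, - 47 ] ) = [-72,-63, - 47, -42, - 40, - 28,-21, - 9, - 97/15, - 1/2,3.94,53.9 , 86]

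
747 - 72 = 675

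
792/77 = 10 + 2/7 = 10.29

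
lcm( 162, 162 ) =162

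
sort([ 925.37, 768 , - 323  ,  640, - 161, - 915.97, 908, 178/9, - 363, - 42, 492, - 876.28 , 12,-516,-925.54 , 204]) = [ - 925.54, - 915.97, - 876.28, - 516, - 363,- 323,-161, - 42, 12, 178/9, 204 , 492 , 640,768, 908, 925.37 ] 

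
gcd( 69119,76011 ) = 1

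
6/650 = 3/325 = 0.01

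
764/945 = 764/945  =  0.81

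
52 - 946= -894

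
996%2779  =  996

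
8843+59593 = 68436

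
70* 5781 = 404670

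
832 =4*208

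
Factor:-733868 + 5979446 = 5245578 = 2^1*3^2*13^1 * 29^1*773^1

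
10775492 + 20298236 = 31073728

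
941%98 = 59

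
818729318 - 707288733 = 111440585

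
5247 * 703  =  3688641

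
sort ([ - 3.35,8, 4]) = [  -  3.35  ,  4,  8 ] 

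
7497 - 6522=975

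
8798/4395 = 8798/4395 = 2.00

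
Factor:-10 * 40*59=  - 23600 = - 2^4*5^2*59^1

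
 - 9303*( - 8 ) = 74424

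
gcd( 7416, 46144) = 824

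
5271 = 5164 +107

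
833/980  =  17/20 = 0.85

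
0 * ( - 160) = 0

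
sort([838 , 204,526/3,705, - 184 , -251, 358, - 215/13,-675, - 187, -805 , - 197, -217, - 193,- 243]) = [ - 805,-675,  -  251, - 243, - 217,-197, - 193, - 187,  -  184, - 215/13, 526/3,204,  358, 705, 838]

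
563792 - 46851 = 516941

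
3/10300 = 3/10300 = 0.00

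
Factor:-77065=-5^1*15413^1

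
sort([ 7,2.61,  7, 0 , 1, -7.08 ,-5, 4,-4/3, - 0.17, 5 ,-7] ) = [-7.08,-7,-5,-4/3, -0.17, 0 , 1, 2.61, 4, 5,7, 7] 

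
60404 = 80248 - 19844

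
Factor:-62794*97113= - 2^1*3^1*31397^1*32371^1 =- 6098113722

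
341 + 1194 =1535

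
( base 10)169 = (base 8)251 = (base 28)61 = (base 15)b4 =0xA9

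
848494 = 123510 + 724984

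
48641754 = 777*62602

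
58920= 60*982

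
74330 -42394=31936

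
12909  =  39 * 331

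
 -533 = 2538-3071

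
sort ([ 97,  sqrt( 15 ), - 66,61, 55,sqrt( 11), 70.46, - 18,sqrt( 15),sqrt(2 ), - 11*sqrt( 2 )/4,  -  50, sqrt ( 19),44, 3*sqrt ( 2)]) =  [ - 66,- 50, - 18 , - 11*sqrt(2) /4,sqrt (2),sqrt( 11), sqrt(15 ), sqrt( 15 ),3*sqrt (2), sqrt (19),44, 55,61, 70.46, 97] 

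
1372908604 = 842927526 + 529981078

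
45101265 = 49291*915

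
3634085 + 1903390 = 5537475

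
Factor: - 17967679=-43^1*383^1* 1091^1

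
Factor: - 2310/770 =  - 3 = -  3^1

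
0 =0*262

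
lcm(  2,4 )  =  4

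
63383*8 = 507064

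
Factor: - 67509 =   -  3^2*13^1* 577^1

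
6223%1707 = 1102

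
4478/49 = 4478/49 = 91.39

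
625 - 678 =  -  53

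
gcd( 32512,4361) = 1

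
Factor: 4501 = 7^1 * 643^1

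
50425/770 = 65+75/154 = 65.49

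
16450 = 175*94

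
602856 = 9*66984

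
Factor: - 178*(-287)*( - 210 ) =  - 10728060 = - 2^2*  3^1*5^1*7^2*41^1*89^1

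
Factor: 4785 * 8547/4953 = 13632465/1651=3^1*5^1*7^1 * 11^2*13^(-1) * 29^1*37^1*127^(-1 ) 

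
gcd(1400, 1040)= 40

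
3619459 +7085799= 10705258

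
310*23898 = 7408380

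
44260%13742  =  3034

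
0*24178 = 0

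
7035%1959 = 1158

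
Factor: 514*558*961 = 2^2*3^2*31^3* 257^1 = 275626332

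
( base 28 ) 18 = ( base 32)14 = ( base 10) 36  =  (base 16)24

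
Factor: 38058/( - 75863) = - 2^1*3^1* 107^(-1)*709^(  -  1)* 6343^1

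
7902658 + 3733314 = 11635972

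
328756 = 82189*4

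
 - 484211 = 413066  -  897277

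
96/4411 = 96/4411 =0.02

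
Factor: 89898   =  2^1 * 3^1 * 14983^1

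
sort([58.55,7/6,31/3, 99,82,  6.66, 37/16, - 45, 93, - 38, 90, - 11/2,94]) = [ - 45  ,-38, - 11/2,  7/6, 37/16,6.66,31/3,58.55, 82,  90, 93,94, 99 ]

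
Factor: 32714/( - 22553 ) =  - 2^1 * 11^1*19^ ( - 1 )*1187^( - 1)*1487^1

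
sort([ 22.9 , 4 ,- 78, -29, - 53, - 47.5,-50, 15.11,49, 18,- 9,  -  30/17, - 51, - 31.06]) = [ - 78,-53, - 51, -50 , - 47.5,-31.06,- 29, - 9,  -  30/17, 4 , 15.11, 18,22.9 , 49]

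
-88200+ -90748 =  - 178948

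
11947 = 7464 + 4483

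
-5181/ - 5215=5181/5215 = 0.99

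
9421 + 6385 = 15806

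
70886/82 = 35443/41 = 864.46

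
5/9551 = 5/9551=0.00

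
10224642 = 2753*3714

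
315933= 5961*53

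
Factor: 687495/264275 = 3^1*5^ ( - 1)*11^ (-1 )*31^( - 2 )* 45833^1 = 137499/52855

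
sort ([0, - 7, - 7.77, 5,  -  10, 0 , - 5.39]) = [ - 10, - 7.77,-7, - 5.39,0,0,5]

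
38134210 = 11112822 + 27021388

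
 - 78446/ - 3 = 78446/3 = 26148.67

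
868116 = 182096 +686020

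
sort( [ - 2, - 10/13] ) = [ - 2, - 10/13 ] 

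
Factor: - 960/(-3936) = 10/41 = 2^1*5^1*41^(-1) 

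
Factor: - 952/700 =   -  34/25 = - 2^1*5^( - 2) * 17^1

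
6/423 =2/141= 0.01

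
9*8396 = 75564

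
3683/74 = 49+57/74 =49.77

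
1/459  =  1/459 = 0.00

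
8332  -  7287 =1045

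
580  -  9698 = - 9118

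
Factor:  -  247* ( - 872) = 2^3*13^1*19^1*109^1 = 215384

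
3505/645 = 5 + 56/129= 5.43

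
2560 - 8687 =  - 6127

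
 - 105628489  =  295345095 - 400973584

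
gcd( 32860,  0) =32860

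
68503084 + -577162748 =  - 508659664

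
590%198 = 194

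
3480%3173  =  307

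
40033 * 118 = 4723894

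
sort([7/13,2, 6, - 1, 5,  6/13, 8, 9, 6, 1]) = [-1,  6/13, 7/13, 1, 2, 5,6,6, 8, 9] 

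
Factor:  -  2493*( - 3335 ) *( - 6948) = - 57766748940 = -2^2*3^4 * 5^1*23^1*29^1 * 193^1*277^1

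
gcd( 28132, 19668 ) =4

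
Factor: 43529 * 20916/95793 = 303484188/31931= 2^2 *3^1*7^1*19^1*29^1*37^( - 1)* 79^1*83^1*863^ (-1)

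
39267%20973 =18294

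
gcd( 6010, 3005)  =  3005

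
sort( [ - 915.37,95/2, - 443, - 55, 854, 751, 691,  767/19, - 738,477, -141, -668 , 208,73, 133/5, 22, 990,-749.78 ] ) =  [  -  915.37, - 749.78, - 738, - 668, -443 ,-141,  -  55,22, 133/5, 767/19, 95/2 , 73,208 , 477, 691,  751, 854,990]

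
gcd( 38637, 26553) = 159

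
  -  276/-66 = 46/11 =4.18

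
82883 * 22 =1823426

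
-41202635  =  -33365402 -7837233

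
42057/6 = 14019/2=7009.50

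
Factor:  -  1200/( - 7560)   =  2^1 * 3^ (  -  2)*5^1* 7^( - 1 ) = 10/63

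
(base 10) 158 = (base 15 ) A8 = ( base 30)58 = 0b10011110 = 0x9e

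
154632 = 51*3032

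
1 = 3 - 2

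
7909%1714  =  1053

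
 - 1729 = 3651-5380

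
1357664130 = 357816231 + 999847899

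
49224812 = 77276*637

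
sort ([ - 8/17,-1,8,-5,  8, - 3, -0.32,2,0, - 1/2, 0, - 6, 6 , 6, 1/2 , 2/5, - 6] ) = [ - 6, - 6, - 5, - 3 , - 1, - 1/2, - 8/17, - 0.32,0,  0 , 2/5, 1/2, 2, 6, 6 , 8,8] 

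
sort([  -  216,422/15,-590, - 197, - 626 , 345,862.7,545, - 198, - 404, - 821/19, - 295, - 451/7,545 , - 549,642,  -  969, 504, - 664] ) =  [ - 969, - 664, - 626, - 590, - 549, - 404,-295 , - 216, - 198, -197, - 451/7, - 821/19 , 422/15,345, 504, 545,545,642,862.7 ] 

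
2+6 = 8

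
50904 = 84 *606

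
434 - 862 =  - 428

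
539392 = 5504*98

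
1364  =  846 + 518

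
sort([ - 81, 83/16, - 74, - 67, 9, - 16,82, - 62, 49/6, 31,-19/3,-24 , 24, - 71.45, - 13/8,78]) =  [-81, -74, - 71.45, - 67, - 62, - 24,-16, - 19/3,-13/8, 83/16, 49/6,9, 24 , 31,78,82]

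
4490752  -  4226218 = 264534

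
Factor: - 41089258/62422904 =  - 20544629/31211452 = -2^( - 2) * 7^1*19^(- 1)*499^( -1)*823^( - 1)*1409^1*2083^1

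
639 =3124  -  2485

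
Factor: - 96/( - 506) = 48/253 = 2^4*3^1*11^ ( - 1)*23^ (-1)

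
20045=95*211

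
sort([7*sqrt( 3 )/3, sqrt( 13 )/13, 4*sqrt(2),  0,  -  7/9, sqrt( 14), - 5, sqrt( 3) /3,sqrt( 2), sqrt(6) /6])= [ - 5,- 7/9, 0, sqrt( 13)/13,sqrt( 6 )/6, sqrt( 3)/3, sqrt( 2 ),sqrt(14 ),7*sqrt( 3 )/3, 4*sqrt( 2 ) ]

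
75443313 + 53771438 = 129214751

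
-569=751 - 1320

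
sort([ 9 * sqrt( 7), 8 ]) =[8,  9 * sqrt( 7)] 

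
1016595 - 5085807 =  - 4069212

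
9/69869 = 9/69869=   0.00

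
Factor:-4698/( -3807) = 58/47 = 2^1*29^1*47^( - 1)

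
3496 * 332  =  1160672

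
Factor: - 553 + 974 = 421^1 = 421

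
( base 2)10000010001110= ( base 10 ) 8334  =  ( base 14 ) 3074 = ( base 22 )h4i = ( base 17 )1BE4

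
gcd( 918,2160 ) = 54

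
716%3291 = 716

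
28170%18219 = 9951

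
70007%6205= 1752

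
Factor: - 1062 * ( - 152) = 2^4 * 3^2 * 19^1*59^1= 161424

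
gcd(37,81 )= 1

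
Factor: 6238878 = 2^1*3^1 * 19^1 * 54727^1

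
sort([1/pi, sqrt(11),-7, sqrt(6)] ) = [ - 7 , 1/pi, sqrt(6 ), sqrt(11 )]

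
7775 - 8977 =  - 1202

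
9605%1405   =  1175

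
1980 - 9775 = -7795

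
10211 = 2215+7996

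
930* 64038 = 59555340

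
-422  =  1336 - 1758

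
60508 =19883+40625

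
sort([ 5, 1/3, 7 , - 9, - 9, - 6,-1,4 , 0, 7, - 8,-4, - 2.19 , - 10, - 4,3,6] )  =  [ - 10, - 9 , - 9, - 8, - 6, - 4, - 4, - 2.19, - 1, 0,  1/3, 3,4 , 5,  6,7,  7 ] 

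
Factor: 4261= 4261^1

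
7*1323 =9261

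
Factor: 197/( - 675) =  - 3^(-3 )*5^( - 2)*197^1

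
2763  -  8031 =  - 5268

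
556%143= 127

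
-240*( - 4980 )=1195200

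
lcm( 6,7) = 42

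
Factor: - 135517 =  - 29^1 * 4673^1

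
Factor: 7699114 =2^1*359^1 * 10723^1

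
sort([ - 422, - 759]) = [ - 759, - 422]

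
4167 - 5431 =-1264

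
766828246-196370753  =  570457493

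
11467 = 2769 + 8698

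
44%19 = 6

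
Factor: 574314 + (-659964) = -2^1*3^1*5^2*571^1 =-  85650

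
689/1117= 689/1117= 0.62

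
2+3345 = 3347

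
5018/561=5018/561 = 8.94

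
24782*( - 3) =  -74346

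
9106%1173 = 895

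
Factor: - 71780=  - 2^2 * 5^1*37^1*97^1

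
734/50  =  367/25 = 14.68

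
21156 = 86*246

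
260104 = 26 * 10004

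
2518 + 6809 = 9327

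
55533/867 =18511/289 = 64.05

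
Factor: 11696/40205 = 16/55 = 2^4*5^ (  -  1 ) * 11^( - 1 ) 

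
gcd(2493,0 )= 2493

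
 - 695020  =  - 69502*10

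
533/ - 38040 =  -533/38040 = - 0.01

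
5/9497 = 5/9497 = 0.00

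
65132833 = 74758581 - 9625748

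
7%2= 1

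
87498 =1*87498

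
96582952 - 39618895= 56964057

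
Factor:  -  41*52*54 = -2^3 * 3^3 * 13^1*41^1 = - 115128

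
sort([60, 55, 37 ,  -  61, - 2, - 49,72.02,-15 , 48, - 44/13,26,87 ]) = [ - 61, - 49, - 15, - 44/13, - 2,26,  37,  48,55 , 60,  72.02,  87 ] 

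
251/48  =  5 + 11/48 = 5.23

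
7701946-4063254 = 3638692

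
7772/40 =1943/10 = 194.30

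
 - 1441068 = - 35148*41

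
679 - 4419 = -3740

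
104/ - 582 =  - 52/291= - 0.18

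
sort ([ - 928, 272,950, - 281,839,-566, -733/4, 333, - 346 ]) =[-928, - 566, - 346, - 281,- 733/4,272,333, 839,950 ] 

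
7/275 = 7/275 = 0.03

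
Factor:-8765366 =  - 2^1*29^1 * 79^1 *1913^1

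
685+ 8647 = 9332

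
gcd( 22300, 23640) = 20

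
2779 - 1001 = 1778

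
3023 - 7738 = -4715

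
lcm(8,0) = 0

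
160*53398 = 8543680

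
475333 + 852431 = 1327764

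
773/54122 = 773/54122 = 0.01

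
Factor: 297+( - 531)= - 234 = - 2^1*3^2*13^1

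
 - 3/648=  -  1 + 215/216 = - 0.00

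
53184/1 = 53184 =53184.00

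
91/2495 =91/2495 = 0.04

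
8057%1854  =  641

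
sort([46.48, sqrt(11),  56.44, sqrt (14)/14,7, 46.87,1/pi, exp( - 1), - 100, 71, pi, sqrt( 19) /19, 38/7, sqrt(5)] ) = [-100, sqrt( 19)/19,  sqrt( 14) /14, 1/pi,exp( - 1), sqrt( 5 ), pi, sqrt(11), 38/7, 7, 46.48, 46.87,  56.44, 71 ]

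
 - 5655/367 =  - 16 + 217/367 = - 15.41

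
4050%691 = 595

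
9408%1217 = 889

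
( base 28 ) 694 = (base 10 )4960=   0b1001101100000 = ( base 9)6721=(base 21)B54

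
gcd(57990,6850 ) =10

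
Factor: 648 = 2^3*3^4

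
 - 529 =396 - 925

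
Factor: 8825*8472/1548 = 2^1*3^( - 1)*5^2*43^ (  -  1)*353^2 = 6230450/129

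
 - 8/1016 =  - 1/127 = - 0.01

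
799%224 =127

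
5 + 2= 7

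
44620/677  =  65 + 615/677 = 65.91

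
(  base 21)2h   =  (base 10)59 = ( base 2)111011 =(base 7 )113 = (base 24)2b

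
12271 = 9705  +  2566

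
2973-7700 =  - 4727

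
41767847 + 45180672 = 86948519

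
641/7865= 641/7865 = 0.08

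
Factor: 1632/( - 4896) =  - 3^ ( - 1 ) = - 1/3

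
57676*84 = 4844784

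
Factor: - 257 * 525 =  - 3^1 * 5^2*7^1 * 257^1 = - 134925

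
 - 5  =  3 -8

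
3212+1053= 4265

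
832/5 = 166 + 2/5 = 166.40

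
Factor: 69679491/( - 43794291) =  -  23226497/14598097=- 7^1*71^( - 1)*197^1*16843^1*205607^ ( - 1 ) 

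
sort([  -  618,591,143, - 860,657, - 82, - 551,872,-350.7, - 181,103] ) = [ - 860,-618, - 551, -350.7, - 181, - 82, 103,143, 591, 657,872 ]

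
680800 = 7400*92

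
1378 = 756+622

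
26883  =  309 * 87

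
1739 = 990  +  749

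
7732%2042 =1606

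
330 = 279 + 51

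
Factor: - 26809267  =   - 617^1*43451^1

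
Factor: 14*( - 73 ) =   -  2^1*7^1*73^1 = -  1022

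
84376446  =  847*99618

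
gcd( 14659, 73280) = 1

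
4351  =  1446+2905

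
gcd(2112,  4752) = 528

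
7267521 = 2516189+4751332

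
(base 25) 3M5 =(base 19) 6DH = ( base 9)3300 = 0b100101111110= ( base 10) 2430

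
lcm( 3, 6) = 6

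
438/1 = 438= 438.00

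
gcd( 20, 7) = 1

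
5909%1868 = 305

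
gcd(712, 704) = 8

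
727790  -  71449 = 656341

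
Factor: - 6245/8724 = - 2^(  -  2 )*3^( - 1)*5^1 * 727^( - 1)*1249^1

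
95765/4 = 95765/4 = 23941.25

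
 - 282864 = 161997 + -444861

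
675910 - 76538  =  599372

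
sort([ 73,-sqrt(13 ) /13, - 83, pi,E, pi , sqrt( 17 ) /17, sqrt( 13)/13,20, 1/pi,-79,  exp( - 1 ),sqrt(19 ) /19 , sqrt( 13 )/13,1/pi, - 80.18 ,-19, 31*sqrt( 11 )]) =[ - 83, - 80.18, - 79,  -  19 ,-sqrt( 13)/13,sqrt(19) /19, sqrt( 17 ) /17,  sqrt(13)/13 , sqrt(13)/13,1/pi, 1/pi, exp( - 1 ), E, pi,pi, 20,73, 31*sqrt(11)] 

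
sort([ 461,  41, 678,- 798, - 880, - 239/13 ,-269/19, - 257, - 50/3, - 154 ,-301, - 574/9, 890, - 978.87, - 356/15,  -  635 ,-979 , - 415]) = [ - 979 , - 978.87, - 880, - 798, - 635, - 415, - 301 , - 257,-154, - 574/9, - 356/15,-239/13 , - 50/3, - 269/19 , 41,461,678, 890 ] 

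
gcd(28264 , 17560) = 8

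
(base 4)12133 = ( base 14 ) 219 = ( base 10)415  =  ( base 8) 637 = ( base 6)1531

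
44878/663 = 67 + 457/663 = 67.69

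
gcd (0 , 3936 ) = 3936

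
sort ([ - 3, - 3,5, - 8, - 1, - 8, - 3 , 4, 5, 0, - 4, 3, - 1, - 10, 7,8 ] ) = [ -10, - 8, - 8, - 4, - 3, - 3, - 3, - 1, - 1, 0,3, 4,5,  5, 7, 8 ] 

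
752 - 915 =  - 163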